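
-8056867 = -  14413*559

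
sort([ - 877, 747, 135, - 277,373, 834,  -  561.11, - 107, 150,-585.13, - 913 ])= [-913,- 877, -585.13,-561.11, - 277, - 107, 135, 150,  373, 747,834]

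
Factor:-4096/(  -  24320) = 2^4*5^(  -  1)*19^(-1) = 16/95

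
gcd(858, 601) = 1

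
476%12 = 8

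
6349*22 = 139678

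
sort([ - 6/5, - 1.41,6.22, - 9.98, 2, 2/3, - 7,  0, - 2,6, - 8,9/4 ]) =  [ - 9.98 , -8, - 7, -2,  -  1.41, - 6/5, 0,2/3, 2, 9/4, 6,6.22]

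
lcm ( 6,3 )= 6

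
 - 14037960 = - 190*73884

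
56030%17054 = 4868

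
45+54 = 99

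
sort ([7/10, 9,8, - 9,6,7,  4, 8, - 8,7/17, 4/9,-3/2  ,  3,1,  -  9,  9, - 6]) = [ - 9, - 9, - 8, - 6, - 3/2, 7/17,4/9  ,  7/10, 1,3, 4,6,7,8,8, 9,9] 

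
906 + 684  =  1590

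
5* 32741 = 163705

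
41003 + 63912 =104915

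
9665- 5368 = 4297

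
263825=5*52765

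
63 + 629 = 692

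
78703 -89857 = - 11154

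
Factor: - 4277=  - 7^1*13^1*47^1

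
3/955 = 3/955 = 0.00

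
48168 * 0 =0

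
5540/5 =1108  =  1108.00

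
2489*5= 12445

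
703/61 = 703/61=11.52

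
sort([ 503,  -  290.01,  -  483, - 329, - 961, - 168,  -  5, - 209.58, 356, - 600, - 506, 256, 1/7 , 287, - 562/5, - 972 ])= [ - 972,  -  961,-600, - 506,-483, - 329, - 290.01,-209.58, - 168, - 562/5,-5,  1/7,256,287, 356,503]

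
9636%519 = 294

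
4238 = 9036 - 4798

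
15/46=15/46 =0.33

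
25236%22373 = 2863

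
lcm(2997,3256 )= 263736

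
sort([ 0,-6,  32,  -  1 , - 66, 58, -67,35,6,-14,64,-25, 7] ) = [ - 67, - 66,  -  25,  -  14,-6, - 1,  0, 6,7,32, 35, 58, 64] 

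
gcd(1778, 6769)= 7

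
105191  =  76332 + 28859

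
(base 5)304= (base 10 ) 79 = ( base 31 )2H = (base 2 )1001111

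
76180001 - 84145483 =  - 7965482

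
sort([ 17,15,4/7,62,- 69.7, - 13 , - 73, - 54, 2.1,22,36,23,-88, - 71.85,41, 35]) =[  -  88, - 73, - 71.85,  -  69.7, - 54, - 13,4/7,2.1 , 15, 17, 22,23,35,36,41,62 ]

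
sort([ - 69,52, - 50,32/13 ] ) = [ - 69, - 50,32/13,  52 ] 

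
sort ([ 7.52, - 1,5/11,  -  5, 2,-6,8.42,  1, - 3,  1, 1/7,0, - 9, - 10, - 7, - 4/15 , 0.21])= [  -  10, - 9,-7, - 6, - 5,-3, - 1, - 4/15,0, 1/7, 0.21,5/11,  1, 1,2, 7.52,8.42 ] 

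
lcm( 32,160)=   160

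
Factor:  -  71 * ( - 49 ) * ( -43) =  - 149597= -7^2*  43^1 * 71^1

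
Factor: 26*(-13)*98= -2^2*7^2* 13^2 = -33124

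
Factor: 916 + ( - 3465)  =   - 2549^1=- 2549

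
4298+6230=10528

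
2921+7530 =10451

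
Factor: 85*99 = 3^2*5^1*11^1*17^1 = 8415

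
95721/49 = 1953 + 24/49 = 1953.49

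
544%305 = 239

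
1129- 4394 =  -  3265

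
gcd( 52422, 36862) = 2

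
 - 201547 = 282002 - 483549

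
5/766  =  5/766 = 0.01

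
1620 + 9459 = 11079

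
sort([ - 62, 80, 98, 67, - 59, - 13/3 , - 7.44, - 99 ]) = [ - 99,- 62, - 59, - 7.44, - 13/3, 67, 80,98]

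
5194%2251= 692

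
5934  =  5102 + 832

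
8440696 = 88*95917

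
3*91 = 273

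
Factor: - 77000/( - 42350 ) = 20/11 = 2^2*  5^1*11^(  -  1 )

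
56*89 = 4984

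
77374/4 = 19343  +  1/2 = 19343.50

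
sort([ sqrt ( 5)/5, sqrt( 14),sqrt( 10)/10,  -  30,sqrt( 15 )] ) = [ - 30,  sqrt(10)/10, sqrt( 5 ) /5, sqrt(14) , sqrt(15 ) ] 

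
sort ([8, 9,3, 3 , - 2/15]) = [ - 2/15, 3,3, 8, 9] 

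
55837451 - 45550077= 10287374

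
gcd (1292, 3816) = 4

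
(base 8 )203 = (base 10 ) 131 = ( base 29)4F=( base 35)3q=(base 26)51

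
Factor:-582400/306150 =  - 2^7*3^( - 1 )*7^1*157^( - 1 ) = -896/471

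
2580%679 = 543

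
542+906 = 1448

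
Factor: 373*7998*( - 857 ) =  - 2556648678 =- 2^1*3^1 * 31^1*43^1*373^1*857^1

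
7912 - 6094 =1818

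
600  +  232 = 832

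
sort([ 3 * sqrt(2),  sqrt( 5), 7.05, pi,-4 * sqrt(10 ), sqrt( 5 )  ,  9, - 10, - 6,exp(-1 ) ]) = [ - 4*sqrt( 10), - 10, - 6 , exp(  -  1),sqrt( 5 ),sqrt( 5 ),pi,3 *sqrt( 2) , 7.05, 9]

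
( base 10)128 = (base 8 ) 200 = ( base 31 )44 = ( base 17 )79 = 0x80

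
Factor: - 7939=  - 17^1*467^1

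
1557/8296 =1557/8296 = 0.19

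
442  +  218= 660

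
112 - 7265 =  - 7153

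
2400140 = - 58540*(- 41)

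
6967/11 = 633 + 4/11 = 633.36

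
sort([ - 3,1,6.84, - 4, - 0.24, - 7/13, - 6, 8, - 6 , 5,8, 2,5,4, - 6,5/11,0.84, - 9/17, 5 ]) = [-6 , - 6, - 6, - 4, - 3, - 7/13, - 9/17,-0.24, 5/11,0.84, 1, 2,4,5,5,5,6.84 , 8,  8 ] 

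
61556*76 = 4678256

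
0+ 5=5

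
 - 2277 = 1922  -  4199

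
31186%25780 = 5406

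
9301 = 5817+3484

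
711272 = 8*88909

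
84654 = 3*28218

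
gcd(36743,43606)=1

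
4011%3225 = 786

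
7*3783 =26481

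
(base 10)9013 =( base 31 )9bn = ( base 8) 21465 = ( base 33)894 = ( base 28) BDP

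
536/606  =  268/303 = 0.88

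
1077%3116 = 1077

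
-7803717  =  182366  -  7986083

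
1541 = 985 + 556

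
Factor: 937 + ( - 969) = -32 = - 2^5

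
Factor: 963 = 3^2*107^1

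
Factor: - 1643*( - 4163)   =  23^1*31^1 * 53^1*181^1 = 6839809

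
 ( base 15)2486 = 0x1E60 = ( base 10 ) 7776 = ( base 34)6OO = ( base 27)ai0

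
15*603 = 9045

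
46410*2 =92820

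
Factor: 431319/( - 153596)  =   - 483/172 = - 2^( - 2) * 3^1*7^1 * 23^1* 43^( - 1 ) 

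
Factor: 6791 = 6791^1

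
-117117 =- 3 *39039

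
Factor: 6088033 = 7^1*59^1*14741^1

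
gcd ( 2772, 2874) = 6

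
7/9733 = 7/9733 = 0.00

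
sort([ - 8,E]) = [ - 8,E ] 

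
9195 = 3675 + 5520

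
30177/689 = 43 + 550/689  =  43.80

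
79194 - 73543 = 5651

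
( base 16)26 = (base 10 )38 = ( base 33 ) 15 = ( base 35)13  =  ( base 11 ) 35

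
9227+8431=17658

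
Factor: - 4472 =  - 2^3* 13^1*43^1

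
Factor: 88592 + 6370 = 94962=2^1*3^1*7^2*17^1*19^1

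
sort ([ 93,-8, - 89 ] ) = [ - 89, - 8,93]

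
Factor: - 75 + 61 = - 2^1*  7^1 = - 14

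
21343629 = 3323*6423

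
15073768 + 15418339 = 30492107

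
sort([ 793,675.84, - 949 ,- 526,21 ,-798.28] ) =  [  -  949, - 798.28, -526 , 21, 675.84,  793]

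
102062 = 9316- - 92746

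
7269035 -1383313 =5885722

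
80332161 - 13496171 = 66835990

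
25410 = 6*4235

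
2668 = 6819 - 4151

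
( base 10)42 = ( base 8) 52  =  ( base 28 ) 1e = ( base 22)1K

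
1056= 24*44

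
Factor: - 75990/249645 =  - 2^1*11^(  -  1 ) * 89^( - 1) * 149^1 = - 298/979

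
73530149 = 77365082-3834933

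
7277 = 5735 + 1542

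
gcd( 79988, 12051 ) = 1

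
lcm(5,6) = 30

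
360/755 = 72/151 = 0.48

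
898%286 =40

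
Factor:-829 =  - 829^1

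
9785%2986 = 827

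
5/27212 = 5/27212 =0.00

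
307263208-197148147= 110115061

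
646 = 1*646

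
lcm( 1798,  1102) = 34162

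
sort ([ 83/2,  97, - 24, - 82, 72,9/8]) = [ - 82, - 24,9/8, 83/2, 72,97]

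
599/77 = 599/77 = 7.78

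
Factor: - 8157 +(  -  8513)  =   - 2^1 * 5^1*1667^1=-16670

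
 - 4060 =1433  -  5493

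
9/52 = 9/52 = 0.17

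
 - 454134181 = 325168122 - 779302303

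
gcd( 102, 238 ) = 34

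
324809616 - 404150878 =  -79341262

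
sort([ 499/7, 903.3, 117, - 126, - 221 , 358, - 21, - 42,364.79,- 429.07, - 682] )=[ - 682,-429.07,-221, - 126, - 42, - 21,499/7, 117, 358,364.79, 903.3 ] 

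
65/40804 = 65/40804 = 0.00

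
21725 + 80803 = 102528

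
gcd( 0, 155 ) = 155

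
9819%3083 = 570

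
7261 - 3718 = 3543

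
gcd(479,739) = 1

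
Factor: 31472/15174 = 2^3 * 3^ ( - 3 )*7^1  =  56/27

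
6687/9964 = 6687/9964 =0.67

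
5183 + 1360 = 6543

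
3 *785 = 2355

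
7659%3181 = 1297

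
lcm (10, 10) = 10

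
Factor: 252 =2^2 * 3^2*7^1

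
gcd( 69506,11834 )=2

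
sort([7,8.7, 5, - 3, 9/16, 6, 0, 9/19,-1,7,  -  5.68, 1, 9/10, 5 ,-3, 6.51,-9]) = [-9, - 5.68,  -  3,-3,-1,  0, 9/19, 9/16,9/10,1,5 , 5, 6,6.51,  7,7, 8.7 ]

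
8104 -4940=3164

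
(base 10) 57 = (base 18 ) 33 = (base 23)2B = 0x39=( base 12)49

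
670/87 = 670/87 = 7.70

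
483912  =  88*5499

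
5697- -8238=13935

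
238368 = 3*79456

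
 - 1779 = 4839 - 6618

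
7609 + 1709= 9318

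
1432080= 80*17901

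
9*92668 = 834012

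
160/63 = 2  +  34/63  =  2.54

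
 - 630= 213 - 843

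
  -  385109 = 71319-456428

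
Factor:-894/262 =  - 3^1*131^ ( - 1 )*149^1 = - 447/131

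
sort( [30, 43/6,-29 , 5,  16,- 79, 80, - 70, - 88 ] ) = [ - 88, - 79, - 70, - 29, 5, 43/6 , 16,30,80]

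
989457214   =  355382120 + 634075094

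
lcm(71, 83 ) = 5893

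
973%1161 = 973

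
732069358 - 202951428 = 529117930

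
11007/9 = 1223 = 1223.00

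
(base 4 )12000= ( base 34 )ba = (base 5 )3014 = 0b110000000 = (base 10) 384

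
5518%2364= 790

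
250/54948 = 125/27474 = 0.00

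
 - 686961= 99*(-6939) 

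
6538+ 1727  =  8265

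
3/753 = 1/251 = 0.00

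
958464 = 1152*832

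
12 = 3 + 9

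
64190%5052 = 3566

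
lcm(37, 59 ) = 2183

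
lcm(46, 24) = 552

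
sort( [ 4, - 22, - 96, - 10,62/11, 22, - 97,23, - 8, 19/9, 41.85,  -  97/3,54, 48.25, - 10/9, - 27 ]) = [  -  97, - 96,-97/3, - 27, - 22,-10,  -  8, - 10/9, 19/9, 4, 62/11, 22,23, 41.85,48.25, 54]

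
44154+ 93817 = 137971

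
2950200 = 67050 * 44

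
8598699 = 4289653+4309046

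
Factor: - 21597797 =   -  13^1*251^1*6619^1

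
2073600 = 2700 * 768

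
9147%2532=1551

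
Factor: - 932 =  - 2^2* 233^1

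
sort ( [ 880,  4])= [4,  880]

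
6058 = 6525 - 467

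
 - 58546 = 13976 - 72522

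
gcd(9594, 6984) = 18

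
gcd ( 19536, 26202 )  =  66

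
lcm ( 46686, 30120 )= 933720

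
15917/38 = 15917/38 = 418.87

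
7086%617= 299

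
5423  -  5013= 410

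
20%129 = 20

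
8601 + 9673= 18274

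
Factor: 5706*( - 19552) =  - 111563712 = -2^6*3^2*13^1*47^1*317^1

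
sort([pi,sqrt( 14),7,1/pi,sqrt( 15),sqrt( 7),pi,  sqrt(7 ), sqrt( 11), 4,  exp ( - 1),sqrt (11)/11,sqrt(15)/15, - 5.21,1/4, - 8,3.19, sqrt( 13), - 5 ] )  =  [-8, - 5.21,-5,1/4, sqrt( 15)/15,  sqrt(11)/11,1/pi,exp( - 1),sqrt(7 ),sqrt( 7),pi,pi , 3.19,sqrt (11 ),sqrt( 13),sqrt (14),sqrt(15),4,7 ] 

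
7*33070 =231490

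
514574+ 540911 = 1055485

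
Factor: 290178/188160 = 987/640 = 2^( - 7 )*3^1*5^(-1 )*7^1*47^1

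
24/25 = 24/25= 0.96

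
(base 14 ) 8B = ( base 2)1111011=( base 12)a3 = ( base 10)123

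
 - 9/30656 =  - 9/30656  =  - 0.00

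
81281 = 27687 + 53594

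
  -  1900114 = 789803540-791703654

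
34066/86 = 396+5/43 =396.12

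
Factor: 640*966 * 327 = 2^8*3^2*5^1 * 7^1*23^1*109^1 = 202164480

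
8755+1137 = 9892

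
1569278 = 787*1994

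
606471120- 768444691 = -161973571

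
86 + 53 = 139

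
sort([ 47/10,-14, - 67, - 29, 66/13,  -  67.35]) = [ - 67.35, - 67, - 29, - 14,47/10, 66/13 ] 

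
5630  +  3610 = 9240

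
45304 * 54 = 2446416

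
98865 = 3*32955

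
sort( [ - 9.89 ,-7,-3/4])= [ -9.89,  -  7,-3/4]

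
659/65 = 659/65 = 10.14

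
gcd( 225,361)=1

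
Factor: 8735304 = 2^3*3^1 * 31^1 * 59^1*  199^1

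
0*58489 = 0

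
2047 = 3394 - 1347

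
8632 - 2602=6030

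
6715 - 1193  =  5522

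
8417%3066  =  2285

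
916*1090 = 998440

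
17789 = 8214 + 9575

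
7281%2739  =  1803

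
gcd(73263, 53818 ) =1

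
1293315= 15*86221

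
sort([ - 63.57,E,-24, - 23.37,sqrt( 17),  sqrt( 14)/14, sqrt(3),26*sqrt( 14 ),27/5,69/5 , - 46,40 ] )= [-63.57,-46,-24, - 23.37,sqrt(14)/14, sqrt(3), E,sqrt (17),27/5 , 69/5,40,26*sqrt( 14 ) ] 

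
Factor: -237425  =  - 5^2*9497^1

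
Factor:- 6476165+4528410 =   -  1947755= -5^1*23^1*16937^1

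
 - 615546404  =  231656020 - 847202424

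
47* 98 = 4606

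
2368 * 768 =1818624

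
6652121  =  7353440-701319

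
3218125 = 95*33875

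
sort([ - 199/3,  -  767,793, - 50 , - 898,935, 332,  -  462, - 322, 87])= [  -  898, - 767, - 462, - 322, - 199/3, - 50, 87,332,  793, 935 ] 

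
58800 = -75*(-784 ) 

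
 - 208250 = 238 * (  -  875) 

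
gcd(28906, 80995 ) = 97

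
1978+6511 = 8489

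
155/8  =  19 + 3/8 = 19.38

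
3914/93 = 42 + 8/93= 42.09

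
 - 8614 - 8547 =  - 17161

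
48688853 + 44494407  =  93183260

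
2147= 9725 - 7578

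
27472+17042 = 44514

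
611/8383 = 611/8383=   0.07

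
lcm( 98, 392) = 392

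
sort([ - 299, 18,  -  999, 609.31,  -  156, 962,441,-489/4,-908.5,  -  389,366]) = [ - 999,- 908.5,  -  389, - 299,-156, - 489/4, 18,366, 441,609.31, 962] 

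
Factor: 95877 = 3^3 * 53^1*67^1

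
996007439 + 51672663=1047680102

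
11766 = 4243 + 7523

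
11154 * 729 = 8131266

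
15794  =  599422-583628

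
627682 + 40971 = 668653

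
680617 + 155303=835920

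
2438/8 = 304+3/4 = 304.75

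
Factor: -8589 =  - 3^1* 7^1*409^1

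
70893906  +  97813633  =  168707539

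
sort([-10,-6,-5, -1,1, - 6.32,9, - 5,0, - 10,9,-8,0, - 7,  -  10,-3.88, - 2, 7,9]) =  [ - 10,-10, - 10, - 8,-7, - 6.32,- 6, - 5,- 5, - 3.88 ,  -  2, -1, 0, 0, 1,7, 9,9,9]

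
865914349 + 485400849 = 1351315198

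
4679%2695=1984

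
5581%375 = 331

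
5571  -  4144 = 1427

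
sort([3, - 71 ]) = [-71,3 ] 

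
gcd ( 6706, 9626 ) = 2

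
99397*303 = 30117291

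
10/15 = 2/3 = 0.67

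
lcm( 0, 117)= 0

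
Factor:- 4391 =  - 4391^1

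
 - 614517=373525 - 988042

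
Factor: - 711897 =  - 3^1 * 359^1 * 661^1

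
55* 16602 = 913110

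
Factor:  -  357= -3^1*7^1*17^1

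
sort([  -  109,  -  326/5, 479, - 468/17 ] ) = [ - 109, - 326/5, - 468/17, 479]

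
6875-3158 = 3717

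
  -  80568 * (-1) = 80568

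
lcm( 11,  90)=990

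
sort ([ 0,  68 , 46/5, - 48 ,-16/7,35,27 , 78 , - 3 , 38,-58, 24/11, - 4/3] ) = [ - 58, - 48, - 3,-16/7, - 4/3,0,24/11, 46/5,  27, 35, 38, 68,78 ] 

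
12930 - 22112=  - 9182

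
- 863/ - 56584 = 863/56584 = 0.02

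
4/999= 4/999 = 0.00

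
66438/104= 638 + 43/52 = 638.83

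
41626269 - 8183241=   33443028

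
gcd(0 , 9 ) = 9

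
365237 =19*19223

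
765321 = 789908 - 24587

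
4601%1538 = 1525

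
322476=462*698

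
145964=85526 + 60438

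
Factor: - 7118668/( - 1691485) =2^2*5^( - 1)*73^1*24379^1*338297^( - 1)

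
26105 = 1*26105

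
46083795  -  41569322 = 4514473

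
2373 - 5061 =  - 2688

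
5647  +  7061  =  12708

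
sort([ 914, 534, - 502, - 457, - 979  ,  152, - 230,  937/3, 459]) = [ - 979 , - 502, - 457, - 230 , 152, 937/3,459, 534,  914]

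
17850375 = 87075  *205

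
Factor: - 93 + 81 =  - 12 = - 2^2*3^1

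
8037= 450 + 7587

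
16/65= 16/65 = 0.25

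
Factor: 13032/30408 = 3/7 = 3^1*7^ ( - 1)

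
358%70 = 8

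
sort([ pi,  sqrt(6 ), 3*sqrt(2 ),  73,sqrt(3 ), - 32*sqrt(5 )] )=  [ - 32*sqrt( 5 ), sqrt ( 3 ),  sqrt(6 ), pi, 3*sqrt(2 ), 73] 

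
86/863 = 86/863 = 0.10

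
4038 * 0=0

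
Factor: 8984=2^3*1123^1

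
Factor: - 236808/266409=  - 2^3  *3^( - 2) = - 8/9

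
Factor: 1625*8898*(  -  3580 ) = - 51764115000 = -2^3 * 3^1*5^4*13^1 * 179^1*1483^1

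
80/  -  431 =-80/431  =  - 0.19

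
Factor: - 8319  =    -  3^1 * 47^1 * 59^1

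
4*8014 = 32056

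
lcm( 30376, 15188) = 30376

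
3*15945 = 47835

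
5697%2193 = 1311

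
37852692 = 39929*948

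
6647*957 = 6361179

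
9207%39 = 3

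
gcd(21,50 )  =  1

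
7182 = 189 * 38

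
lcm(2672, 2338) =18704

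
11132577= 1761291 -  - 9371286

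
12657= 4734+7923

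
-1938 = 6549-8487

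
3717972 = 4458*834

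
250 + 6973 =7223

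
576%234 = 108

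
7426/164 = 45 + 23/82 = 45.28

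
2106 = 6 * 351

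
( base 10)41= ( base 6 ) 105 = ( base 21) 1k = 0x29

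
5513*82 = 452066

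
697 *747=520659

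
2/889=2/889 = 0.00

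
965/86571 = 965/86571 = 0.01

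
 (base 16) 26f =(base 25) ON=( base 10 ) 623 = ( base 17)22B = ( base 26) NP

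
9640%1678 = 1250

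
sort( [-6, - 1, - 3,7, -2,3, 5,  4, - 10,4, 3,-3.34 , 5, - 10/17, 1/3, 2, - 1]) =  [ - 10, - 6,-3.34,-3, - 2,  -  1, - 1 ,-10/17, 1/3, 2, 3,3, 4, 4, 5, 5, 7]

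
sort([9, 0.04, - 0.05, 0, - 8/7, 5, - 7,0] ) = [ - 7,-8/7 , - 0.05,0, 0, 0.04,5, 9]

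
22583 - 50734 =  - 28151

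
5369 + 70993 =76362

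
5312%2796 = 2516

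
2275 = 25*91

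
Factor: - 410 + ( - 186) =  - 2^2*149^1 = - 596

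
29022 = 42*691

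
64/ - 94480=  - 1 + 5901/5905 = - 0.00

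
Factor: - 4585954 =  - 2^1*17^1*19^1*31^1*229^1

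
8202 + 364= 8566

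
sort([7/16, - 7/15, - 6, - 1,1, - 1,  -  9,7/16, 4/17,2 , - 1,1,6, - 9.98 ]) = [ - 9.98, - 9, - 6, - 1, - 1, - 1, - 7/15, 4/17,7/16, 7/16,1, 1,2,  6]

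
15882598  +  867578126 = 883460724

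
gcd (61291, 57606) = 1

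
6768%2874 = 1020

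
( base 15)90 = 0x87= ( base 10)135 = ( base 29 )4J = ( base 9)160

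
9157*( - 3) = -27471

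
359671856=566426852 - 206754996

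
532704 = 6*88784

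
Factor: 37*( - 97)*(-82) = 2^1*37^1 * 41^1*97^1 = 294298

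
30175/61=494 + 41/61  =  494.67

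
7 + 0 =7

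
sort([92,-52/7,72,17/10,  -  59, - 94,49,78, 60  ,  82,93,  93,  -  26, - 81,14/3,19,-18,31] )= [ - 94, - 81, - 59, - 26,-18,  -  52/7, 17/10,14/3,19 , 31, 49,60,72 , 78, 82 , 92,93,93]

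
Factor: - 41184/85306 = -2^4*3^2 * 11^1*17^( - 1)*193^( - 1 )   =  -1584/3281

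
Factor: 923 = 13^1*71^1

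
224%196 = 28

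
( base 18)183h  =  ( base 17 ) 1C6C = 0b10000100101111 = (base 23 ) G18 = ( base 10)8495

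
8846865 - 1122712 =7724153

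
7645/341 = 22+13/31=22.42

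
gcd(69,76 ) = 1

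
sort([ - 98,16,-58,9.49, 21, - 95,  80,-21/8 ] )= [ - 98,-95,- 58,-21/8 , 9.49,16 , 21,80]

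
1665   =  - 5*( - 333 )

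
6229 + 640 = 6869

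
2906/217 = 2906/217 = 13.39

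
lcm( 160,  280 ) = 1120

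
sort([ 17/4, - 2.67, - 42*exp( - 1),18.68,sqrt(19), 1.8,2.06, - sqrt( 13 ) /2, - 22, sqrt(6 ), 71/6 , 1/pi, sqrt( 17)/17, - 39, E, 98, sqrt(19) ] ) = [ - 39, - 22, - 42*exp (- 1),  -  2.67, - sqrt( 13)/2,sqrt ( 17 ) /17, 1/pi,1.8,2.06,sqrt( 6), E, 17/4, sqrt(19 ), sqrt(19 ),71/6,18.68,98]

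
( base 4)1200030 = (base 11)4697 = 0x180c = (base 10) 6156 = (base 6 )44300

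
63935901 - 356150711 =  - 292214810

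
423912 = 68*6234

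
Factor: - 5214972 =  - 2^2 * 3^1*7^4*181^1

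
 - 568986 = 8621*( - 66)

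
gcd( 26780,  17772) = 4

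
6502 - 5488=1014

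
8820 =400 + 8420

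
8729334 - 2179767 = 6549567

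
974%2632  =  974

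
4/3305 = 4/3305  =  0.00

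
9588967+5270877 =14859844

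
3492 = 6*582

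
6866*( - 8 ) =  - 54928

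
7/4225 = 7/4225=0.00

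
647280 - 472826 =174454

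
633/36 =17 + 7/12 = 17.58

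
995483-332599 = 662884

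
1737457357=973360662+764096695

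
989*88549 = 87574961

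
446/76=223/38 = 5.87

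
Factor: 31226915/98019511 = 5^1* 2371^( - 1)*41341^(  -  1 )*6245383^1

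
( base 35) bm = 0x197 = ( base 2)110010111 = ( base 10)407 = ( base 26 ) FH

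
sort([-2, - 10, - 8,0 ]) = [ - 10, - 8 ,- 2, 0 ]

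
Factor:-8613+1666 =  - 6947^1= - 6947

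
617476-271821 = 345655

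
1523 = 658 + 865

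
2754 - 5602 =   -  2848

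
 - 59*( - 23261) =1372399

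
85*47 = 3995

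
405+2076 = 2481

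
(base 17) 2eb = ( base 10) 827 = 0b1100111011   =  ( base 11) 692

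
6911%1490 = 951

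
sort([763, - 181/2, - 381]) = [-381,-181/2, 763]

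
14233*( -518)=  - 7372694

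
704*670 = 471680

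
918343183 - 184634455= 733708728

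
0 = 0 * 708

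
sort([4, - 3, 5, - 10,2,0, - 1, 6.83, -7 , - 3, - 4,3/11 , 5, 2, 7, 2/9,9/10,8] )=[ - 10, - 7, - 4,-3, - 3 , - 1, 0,2/9,3/11,9/10,2, 2,4 , 5,  5, 6.83, 7, 8 ]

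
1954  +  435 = 2389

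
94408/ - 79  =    -  1196 + 76/79 = - 1195.04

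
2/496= 1/248 =0.00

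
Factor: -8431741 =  - 43^1*196087^1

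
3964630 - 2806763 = 1157867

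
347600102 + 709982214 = 1057582316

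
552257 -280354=271903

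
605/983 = 605/983 = 0.62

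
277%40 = 37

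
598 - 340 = 258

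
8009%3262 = 1485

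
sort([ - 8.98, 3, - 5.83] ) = [ - 8.98, - 5.83, 3] 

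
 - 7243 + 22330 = 15087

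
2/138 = 1/69 = 0.01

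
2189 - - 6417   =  8606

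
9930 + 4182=14112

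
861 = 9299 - 8438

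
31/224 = 31/224 = 0.14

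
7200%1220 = 1100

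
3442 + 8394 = 11836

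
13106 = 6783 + 6323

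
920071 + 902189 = 1822260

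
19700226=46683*422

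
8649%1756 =1625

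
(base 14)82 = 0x72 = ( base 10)114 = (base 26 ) 4A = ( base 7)222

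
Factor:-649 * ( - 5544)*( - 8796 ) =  - 31648500576 = - 2^5*3^3 *7^1 * 11^2*59^1*733^1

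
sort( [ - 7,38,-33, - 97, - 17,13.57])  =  [-97, - 33, - 17, - 7,13.57,38]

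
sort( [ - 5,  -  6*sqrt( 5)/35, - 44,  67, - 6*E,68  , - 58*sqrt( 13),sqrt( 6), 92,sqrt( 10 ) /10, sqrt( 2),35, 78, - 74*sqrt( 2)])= [ - 58*sqrt( 13), - 74*sqrt ( 2), - 44,  -  6*E,-5 , - 6*sqrt(5) /35,sqrt( 10)/10, sqrt( 2),sqrt( 6),  35, 67, 68, 78 , 92]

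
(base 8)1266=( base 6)3114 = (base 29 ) NR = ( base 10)694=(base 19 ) 1ha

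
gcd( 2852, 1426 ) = 1426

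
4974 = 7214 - 2240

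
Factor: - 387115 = - 5^1*139^1 * 557^1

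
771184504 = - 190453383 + 961637887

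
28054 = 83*338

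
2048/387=2048/387=5.29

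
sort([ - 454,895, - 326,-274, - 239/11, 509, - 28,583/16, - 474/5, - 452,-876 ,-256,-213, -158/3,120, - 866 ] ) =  [ - 876, - 866, - 454 , - 452 ,-326, - 274, - 256, - 213, - 474/5  , - 158/3, - 28, - 239/11 , 583/16, 120, 509,895] 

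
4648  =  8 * 581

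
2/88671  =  2/88671 = 0.00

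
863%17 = 13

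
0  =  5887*0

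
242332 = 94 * 2578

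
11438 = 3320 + 8118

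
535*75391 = 40334185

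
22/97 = 22/97 = 0.23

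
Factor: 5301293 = 23^1*83^1*2777^1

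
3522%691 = 67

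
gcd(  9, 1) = 1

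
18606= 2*9303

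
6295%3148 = 3147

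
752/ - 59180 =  - 188/14795 = - 0.01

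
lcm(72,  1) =72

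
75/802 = 75/802 = 0.09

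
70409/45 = 1564 + 29/45 = 1564.64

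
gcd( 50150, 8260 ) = 590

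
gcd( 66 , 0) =66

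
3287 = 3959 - 672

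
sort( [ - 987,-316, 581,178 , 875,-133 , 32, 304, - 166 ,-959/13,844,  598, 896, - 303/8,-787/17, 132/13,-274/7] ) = [ -987,-316, - 166, - 133, - 959/13, - 787/17, - 274/7,-303/8, 132/13, 32, 178 , 304,  581,  598,844,875, 896] 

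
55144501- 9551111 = 45593390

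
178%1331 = 178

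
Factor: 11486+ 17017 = 28503 = 3^2*3167^1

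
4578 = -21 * ( - 218 )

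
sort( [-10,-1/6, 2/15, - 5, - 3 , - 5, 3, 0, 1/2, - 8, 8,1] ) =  [ - 10, - 8,-5, - 5,  -  3, - 1/6,  0,2/15,1/2, 1, 3,8]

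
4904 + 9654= 14558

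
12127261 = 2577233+9550028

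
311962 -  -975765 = 1287727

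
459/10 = 459/10 = 45.90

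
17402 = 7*2486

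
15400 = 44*350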